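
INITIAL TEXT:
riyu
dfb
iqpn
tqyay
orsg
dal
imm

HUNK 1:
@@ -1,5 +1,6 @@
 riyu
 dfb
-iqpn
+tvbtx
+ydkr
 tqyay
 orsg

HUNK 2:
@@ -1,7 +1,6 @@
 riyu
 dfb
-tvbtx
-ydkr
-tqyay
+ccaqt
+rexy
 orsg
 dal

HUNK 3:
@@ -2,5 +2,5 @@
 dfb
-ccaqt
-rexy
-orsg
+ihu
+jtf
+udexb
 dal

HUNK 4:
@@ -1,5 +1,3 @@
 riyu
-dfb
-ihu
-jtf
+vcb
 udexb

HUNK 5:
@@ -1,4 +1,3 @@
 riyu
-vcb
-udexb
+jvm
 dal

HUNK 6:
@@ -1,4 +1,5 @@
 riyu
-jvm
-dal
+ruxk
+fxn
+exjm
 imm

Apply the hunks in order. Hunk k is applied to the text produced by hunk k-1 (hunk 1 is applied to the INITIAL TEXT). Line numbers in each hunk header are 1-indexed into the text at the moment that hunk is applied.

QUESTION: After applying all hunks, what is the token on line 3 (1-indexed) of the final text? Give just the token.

Answer: fxn

Derivation:
Hunk 1: at line 1 remove [iqpn] add [tvbtx,ydkr] -> 8 lines: riyu dfb tvbtx ydkr tqyay orsg dal imm
Hunk 2: at line 1 remove [tvbtx,ydkr,tqyay] add [ccaqt,rexy] -> 7 lines: riyu dfb ccaqt rexy orsg dal imm
Hunk 3: at line 2 remove [ccaqt,rexy,orsg] add [ihu,jtf,udexb] -> 7 lines: riyu dfb ihu jtf udexb dal imm
Hunk 4: at line 1 remove [dfb,ihu,jtf] add [vcb] -> 5 lines: riyu vcb udexb dal imm
Hunk 5: at line 1 remove [vcb,udexb] add [jvm] -> 4 lines: riyu jvm dal imm
Hunk 6: at line 1 remove [jvm,dal] add [ruxk,fxn,exjm] -> 5 lines: riyu ruxk fxn exjm imm
Final line 3: fxn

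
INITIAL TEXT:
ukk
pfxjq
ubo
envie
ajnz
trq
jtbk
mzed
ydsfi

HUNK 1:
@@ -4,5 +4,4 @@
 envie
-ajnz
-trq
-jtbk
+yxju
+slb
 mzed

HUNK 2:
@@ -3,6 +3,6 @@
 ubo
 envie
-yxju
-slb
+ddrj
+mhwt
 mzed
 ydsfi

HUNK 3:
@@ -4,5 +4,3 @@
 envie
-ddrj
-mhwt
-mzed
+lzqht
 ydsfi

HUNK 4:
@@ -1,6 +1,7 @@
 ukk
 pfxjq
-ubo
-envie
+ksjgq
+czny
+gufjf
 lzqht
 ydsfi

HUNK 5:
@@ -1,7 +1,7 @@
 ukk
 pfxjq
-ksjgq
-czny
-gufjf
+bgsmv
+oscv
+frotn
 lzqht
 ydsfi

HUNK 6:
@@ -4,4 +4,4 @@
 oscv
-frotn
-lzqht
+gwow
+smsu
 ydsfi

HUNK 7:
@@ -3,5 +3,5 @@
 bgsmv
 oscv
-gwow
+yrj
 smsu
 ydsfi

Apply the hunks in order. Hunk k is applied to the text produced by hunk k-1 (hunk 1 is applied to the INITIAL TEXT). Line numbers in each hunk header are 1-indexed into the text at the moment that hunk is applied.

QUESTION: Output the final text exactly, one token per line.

Hunk 1: at line 4 remove [ajnz,trq,jtbk] add [yxju,slb] -> 8 lines: ukk pfxjq ubo envie yxju slb mzed ydsfi
Hunk 2: at line 3 remove [yxju,slb] add [ddrj,mhwt] -> 8 lines: ukk pfxjq ubo envie ddrj mhwt mzed ydsfi
Hunk 3: at line 4 remove [ddrj,mhwt,mzed] add [lzqht] -> 6 lines: ukk pfxjq ubo envie lzqht ydsfi
Hunk 4: at line 1 remove [ubo,envie] add [ksjgq,czny,gufjf] -> 7 lines: ukk pfxjq ksjgq czny gufjf lzqht ydsfi
Hunk 5: at line 1 remove [ksjgq,czny,gufjf] add [bgsmv,oscv,frotn] -> 7 lines: ukk pfxjq bgsmv oscv frotn lzqht ydsfi
Hunk 6: at line 4 remove [frotn,lzqht] add [gwow,smsu] -> 7 lines: ukk pfxjq bgsmv oscv gwow smsu ydsfi
Hunk 7: at line 3 remove [gwow] add [yrj] -> 7 lines: ukk pfxjq bgsmv oscv yrj smsu ydsfi

Answer: ukk
pfxjq
bgsmv
oscv
yrj
smsu
ydsfi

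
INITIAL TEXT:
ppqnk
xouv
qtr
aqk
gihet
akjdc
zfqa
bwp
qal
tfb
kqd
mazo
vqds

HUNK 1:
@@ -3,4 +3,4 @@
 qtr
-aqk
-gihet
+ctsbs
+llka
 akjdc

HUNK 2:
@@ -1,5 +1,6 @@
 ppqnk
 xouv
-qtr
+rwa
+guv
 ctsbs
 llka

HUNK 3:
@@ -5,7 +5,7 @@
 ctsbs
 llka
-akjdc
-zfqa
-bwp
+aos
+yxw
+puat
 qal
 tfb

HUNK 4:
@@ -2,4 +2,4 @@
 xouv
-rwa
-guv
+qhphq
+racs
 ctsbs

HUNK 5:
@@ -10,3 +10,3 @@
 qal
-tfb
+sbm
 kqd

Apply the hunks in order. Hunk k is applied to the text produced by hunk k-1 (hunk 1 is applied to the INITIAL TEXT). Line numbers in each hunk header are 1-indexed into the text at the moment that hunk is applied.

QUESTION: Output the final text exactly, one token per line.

Answer: ppqnk
xouv
qhphq
racs
ctsbs
llka
aos
yxw
puat
qal
sbm
kqd
mazo
vqds

Derivation:
Hunk 1: at line 3 remove [aqk,gihet] add [ctsbs,llka] -> 13 lines: ppqnk xouv qtr ctsbs llka akjdc zfqa bwp qal tfb kqd mazo vqds
Hunk 2: at line 1 remove [qtr] add [rwa,guv] -> 14 lines: ppqnk xouv rwa guv ctsbs llka akjdc zfqa bwp qal tfb kqd mazo vqds
Hunk 3: at line 5 remove [akjdc,zfqa,bwp] add [aos,yxw,puat] -> 14 lines: ppqnk xouv rwa guv ctsbs llka aos yxw puat qal tfb kqd mazo vqds
Hunk 4: at line 2 remove [rwa,guv] add [qhphq,racs] -> 14 lines: ppqnk xouv qhphq racs ctsbs llka aos yxw puat qal tfb kqd mazo vqds
Hunk 5: at line 10 remove [tfb] add [sbm] -> 14 lines: ppqnk xouv qhphq racs ctsbs llka aos yxw puat qal sbm kqd mazo vqds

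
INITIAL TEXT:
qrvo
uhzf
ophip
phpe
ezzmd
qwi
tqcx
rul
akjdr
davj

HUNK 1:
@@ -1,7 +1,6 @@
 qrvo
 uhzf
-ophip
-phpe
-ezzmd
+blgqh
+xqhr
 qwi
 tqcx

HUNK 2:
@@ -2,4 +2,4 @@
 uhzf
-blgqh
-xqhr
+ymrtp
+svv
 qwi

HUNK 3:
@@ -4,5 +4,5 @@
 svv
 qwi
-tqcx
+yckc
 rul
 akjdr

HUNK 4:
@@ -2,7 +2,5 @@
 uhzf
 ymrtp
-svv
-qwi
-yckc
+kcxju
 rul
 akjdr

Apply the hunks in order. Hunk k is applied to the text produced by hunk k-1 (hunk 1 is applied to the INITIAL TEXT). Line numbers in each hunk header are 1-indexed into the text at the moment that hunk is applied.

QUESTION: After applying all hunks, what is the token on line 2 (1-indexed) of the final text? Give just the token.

Hunk 1: at line 1 remove [ophip,phpe,ezzmd] add [blgqh,xqhr] -> 9 lines: qrvo uhzf blgqh xqhr qwi tqcx rul akjdr davj
Hunk 2: at line 2 remove [blgqh,xqhr] add [ymrtp,svv] -> 9 lines: qrvo uhzf ymrtp svv qwi tqcx rul akjdr davj
Hunk 3: at line 4 remove [tqcx] add [yckc] -> 9 lines: qrvo uhzf ymrtp svv qwi yckc rul akjdr davj
Hunk 4: at line 2 remove [svv,qwi,yckc] add [kcxju] -> 7 lines: qrvo uhzf ymrtp kcxju rul akjdr davj
Final line 2: uhzf

Answer: uhzf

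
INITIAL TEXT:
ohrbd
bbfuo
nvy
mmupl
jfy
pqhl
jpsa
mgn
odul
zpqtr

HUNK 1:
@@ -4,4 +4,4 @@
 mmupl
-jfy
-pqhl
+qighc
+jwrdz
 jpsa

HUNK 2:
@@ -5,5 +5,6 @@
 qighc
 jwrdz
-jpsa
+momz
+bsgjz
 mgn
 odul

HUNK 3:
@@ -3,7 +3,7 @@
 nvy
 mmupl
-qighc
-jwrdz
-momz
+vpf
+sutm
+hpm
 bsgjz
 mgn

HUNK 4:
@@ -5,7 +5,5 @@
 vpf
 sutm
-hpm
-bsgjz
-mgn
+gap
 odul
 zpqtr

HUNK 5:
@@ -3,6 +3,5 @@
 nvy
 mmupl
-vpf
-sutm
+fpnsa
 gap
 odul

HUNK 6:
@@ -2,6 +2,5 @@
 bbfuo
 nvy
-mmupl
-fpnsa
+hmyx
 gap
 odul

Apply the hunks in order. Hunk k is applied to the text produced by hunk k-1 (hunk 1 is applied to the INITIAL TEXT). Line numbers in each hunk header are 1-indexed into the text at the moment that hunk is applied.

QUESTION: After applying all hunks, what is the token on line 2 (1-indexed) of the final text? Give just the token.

Hunk 1: at line 4 remove [jfy,pqhl] add [qighc,jwrdz] -> 10 lines: ohrbd bbfuo nvy mmupl qighc jwrdz jpsa mgn odul zpqtr
Hunk 2: at line 5 remove [jpsa] add [momz,bsgjz] -> 11 lines: ohrbd bbfuo nvy mmupl qighc jwrdz momz bsgjz mgn odul zpqtr
Hunk 3: at line 3 remove [qighc,jwrdz,momz] add [vpf,sutm,hpm] -> 11 lines: ohrbd bbfuo nvy mmupl vpf sutm hpm bsgjz mgn odul zpqtr
Hunk 4: at line 5 remove [hpm,bsgjz,mgn] add [gap] -> 9 lines: ohrbd bbfuo nvy mmupl vpf sutm gap odul zpqtr
Hunk 5: at line 3 remove [vpf,sutm] add [fpnsa] -> 8 lines: ohrbd bbfuo nvy mmupl fpnsa gap odul zpqtr
Hunk 6: at line 2 remove [mmupl,fpnsa] add [hmyx] -> 7 lines: ohrbd bbfuo nvy hmyx gap odul zpqtr
Final line 2: bbfuo

Answer: bbfuo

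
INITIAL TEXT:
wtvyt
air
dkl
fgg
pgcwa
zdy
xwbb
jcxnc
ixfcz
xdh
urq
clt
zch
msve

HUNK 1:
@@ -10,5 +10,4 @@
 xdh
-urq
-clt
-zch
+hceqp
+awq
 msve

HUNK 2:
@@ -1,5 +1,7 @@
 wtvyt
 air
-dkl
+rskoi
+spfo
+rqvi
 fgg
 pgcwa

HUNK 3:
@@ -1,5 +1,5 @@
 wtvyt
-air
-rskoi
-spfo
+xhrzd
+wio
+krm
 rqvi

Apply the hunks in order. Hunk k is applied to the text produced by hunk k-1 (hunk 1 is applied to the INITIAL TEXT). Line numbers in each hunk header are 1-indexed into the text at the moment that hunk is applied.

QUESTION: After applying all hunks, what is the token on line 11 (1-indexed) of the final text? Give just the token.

Answer: ixfcz

Derivation:
Hunk 1: at line 10 remove [urq,clt,zch] add [hceqp,awq] -> 13 lines: wtvyt air dkl fgg pgcwa zdy xwbb jcxnc ixfcz xdh hceqp awq msve
Hunk 2: at line 1 remove [dkl] add [rskoi,spfo,rqvi] -> 15 lines: wtvyt air rskoi spfo rqvi fgg pgcwa zdy xwbb jcxnc ixfcz xdh hceqp awq msve
Hunk 3: at line 1 remove [air,rskoi,spfo] add [xhrzd,wio,krm] -> 15 lines: wtvyt xhrzd wio krm rqvi fgg pgcwa zdy xwbb jcxnc ixfcz xdh hceqp awq msve
Final line 11: ixfcz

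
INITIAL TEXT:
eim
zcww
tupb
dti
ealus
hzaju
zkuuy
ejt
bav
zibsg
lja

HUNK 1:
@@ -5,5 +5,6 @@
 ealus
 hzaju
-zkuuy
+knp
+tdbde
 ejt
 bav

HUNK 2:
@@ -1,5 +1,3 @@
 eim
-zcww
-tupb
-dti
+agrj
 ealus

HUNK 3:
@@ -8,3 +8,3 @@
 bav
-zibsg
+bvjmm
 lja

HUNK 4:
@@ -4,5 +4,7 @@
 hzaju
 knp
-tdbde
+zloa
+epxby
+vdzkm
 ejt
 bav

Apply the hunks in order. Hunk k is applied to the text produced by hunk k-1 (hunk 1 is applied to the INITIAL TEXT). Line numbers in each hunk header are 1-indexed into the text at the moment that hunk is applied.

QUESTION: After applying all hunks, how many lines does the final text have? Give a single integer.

Hunk 1: at line 5 remove [zkuuy] add [knp,tdbde] -> 12 lines: eim zcww tupb dti ealus hzaju knp tdbde ejt bav zibsg lja
Hunk 2: at line 1 remove [zcww,tupb,dti] add [agrj] -> 10 lines: eim agrj ealus hzaju knp tdbde ejt bav zibsg lja
Hunk 3: at line 8 remove [zibsg] add [bvjmm] -> 10 lines: eim agrj ealus hzaju knp tdbde ejt bav bvjmm lja
Hunk 4: at line 4 remove [tdbde] add [zloa,epxby,vdzkm] -> 12 lines: eim agrj ealus hzaju knp zloa epxby vdzkm ejt bav bvjmm lja
Final line count: 12

Answer: 12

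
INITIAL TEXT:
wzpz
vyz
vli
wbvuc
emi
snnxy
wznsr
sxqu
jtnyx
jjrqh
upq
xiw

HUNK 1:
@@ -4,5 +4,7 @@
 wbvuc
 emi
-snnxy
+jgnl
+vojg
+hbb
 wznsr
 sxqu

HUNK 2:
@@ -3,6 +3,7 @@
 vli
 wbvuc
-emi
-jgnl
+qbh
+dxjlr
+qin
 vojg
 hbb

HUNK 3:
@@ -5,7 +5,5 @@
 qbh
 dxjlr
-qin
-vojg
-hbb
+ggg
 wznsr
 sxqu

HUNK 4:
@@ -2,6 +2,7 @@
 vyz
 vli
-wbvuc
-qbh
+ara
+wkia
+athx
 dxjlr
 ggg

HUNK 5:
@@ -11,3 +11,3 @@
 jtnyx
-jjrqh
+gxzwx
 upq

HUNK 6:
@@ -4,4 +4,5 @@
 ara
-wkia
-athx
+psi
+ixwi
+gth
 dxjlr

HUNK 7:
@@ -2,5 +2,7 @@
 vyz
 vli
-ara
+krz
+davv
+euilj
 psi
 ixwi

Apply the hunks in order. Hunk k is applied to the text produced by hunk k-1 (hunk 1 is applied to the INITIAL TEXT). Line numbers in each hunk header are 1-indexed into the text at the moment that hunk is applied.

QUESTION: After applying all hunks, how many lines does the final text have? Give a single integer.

Answer: 17

Derivation:
Hunk 1: at line 4 remove [snnxy] add [jgnl,vojg,hbb] -> 14 lines: wzpz vyz vli wbvuc emi jgnl vojg hbb wznsr sxqu jtnyx jjrqh upq xiw
Hunk 2: at line 3 remove [emi,jgnl] add [qbh,dxjlr,qin] -> 15 lines: wzpz vyz vli wbvuc qbh dxjlr qin vojg hbb wznsr sxqu jtnyx jjrqh upq xiw
Hunk 3: at line 5 remove [qin,vojg,hbb] add [ggg] -> 13 lines: wzpz vyz vli wbvuc qbh dxjlr ggg wznsr sxqu jtnyx jjrqh upq xiw
Hunk 4: at line 2 remove [wbvuc,qbh] add [ara,wkia,athx] -> 14 lines: wzpz vyz vli ara wkia athx dxjlr ggg wznsr sxqu jtnyx jjrqh upq xiw
Hunk 5: at line 11 remove [jjrqh] add [gxzwx] -> 14 lines: wzpz vyz vli ara wkia athx dxjlr ggg wznsr sxqu jtnyx gxzwx upq xiw
Hunk 6: at line 4 remove [wkia,athx] add [psi,ixwi,gth] -> 15 lines: wzpz vyz vli ara psi ixwi gth dxjlr ggg wznsr sxqu jtnyx gxzwx upq xiw
Hunk 7: at line 2 remove [ara] add [krz,davv,euilj] -> 17 lines: wzpz vyz vli krz davv euilj psi ixwi gth dxjlr ggg wznsr sxqu jtnyx gxzwx upq xiw
Final line count: 17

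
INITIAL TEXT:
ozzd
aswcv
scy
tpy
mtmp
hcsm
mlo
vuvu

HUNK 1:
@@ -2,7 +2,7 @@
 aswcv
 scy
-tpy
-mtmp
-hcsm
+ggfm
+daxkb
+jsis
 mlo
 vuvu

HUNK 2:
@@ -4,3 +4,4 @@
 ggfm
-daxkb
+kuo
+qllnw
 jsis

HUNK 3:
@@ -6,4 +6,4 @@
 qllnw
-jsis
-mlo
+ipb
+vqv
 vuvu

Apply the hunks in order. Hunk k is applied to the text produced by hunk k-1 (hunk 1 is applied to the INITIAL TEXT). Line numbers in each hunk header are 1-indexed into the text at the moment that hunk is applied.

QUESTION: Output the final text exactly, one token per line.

Answer: ozzd
aswcv
scy
ggfm
kuo
qllnw
ipb
vqv
vuvu

Derivation:
Hunk 1: at line 2 remove [tpy,mtmp,hcsm] add [ggfm,daxkb,jsis] -> 8 lines: ozzd aswcv scy ggfm daxkb jsis mlo vuvu
Hunk 2: at line 4 remove [daxkb] add [kuo,qllnw] -> 9 lines: ozzd aswcv scy ggfm kuo qllnw jsis mlo vuvu
Hunk 3: at line 6 remove [jsis,mlo] add [ipb,vqv] -> 9 lines: ozzd aswcv scy ggfm kuo qllnw ipb vqv vuvu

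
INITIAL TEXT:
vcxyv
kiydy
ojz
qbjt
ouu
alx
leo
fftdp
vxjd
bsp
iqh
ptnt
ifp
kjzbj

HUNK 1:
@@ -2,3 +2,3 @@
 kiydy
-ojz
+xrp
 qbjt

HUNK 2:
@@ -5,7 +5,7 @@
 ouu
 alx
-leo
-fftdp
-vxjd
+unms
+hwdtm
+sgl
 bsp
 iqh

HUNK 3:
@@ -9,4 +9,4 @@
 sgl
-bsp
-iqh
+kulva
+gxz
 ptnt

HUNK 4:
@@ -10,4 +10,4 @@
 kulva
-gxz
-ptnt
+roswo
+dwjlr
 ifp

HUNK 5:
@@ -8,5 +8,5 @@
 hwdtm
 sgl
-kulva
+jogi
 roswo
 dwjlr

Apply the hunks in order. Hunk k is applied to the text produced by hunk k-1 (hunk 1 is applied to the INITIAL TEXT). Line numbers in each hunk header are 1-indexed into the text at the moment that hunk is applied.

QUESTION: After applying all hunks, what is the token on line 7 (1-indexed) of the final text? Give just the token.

Answer: unms

Derivation:
Hunk 1: at line 2 remove [ojz] add [xrp] -> 14 lines: vcxyv kiydy xrp qbjt ouu alx leo fftdp vxjd bsp iqh ptnt ifp kjzbj
Hunk 2: at line 5 remove [leo,fftdp,vxjd] add [unms,hwdtm,sgl] -> 14 lines: vcxyv kiydy xrp qbjt ouu alx unms hwdtm sgl bsp iqh ptnt ifp kjzbj
Hunk 3: at line 9 remove [bsp,iqh] add [kulva,gxz] -> 14 lines: vcxyv kiydy xrp qbjt ouu alx unms hwdtm sgl kulva gxz ptnt ifp kjzbj
Hunk 4: at line 10 remove [gxz,ptnt] add [roswo,dwjlr] -> 14 lines: vcxyv kiydy xrp qbjt ouu alx unms hwdtm sgl kulva roswo dwjlr ifp kjzbj
Hunk 5: at line 8 remove [kulva] add [jogi] -> 14 lines: vcxyv kiydy xrp qbjt ouu alx unms hwdtm sgl jogi roswo dwjlr ifp kjzbj
Final line 7: unms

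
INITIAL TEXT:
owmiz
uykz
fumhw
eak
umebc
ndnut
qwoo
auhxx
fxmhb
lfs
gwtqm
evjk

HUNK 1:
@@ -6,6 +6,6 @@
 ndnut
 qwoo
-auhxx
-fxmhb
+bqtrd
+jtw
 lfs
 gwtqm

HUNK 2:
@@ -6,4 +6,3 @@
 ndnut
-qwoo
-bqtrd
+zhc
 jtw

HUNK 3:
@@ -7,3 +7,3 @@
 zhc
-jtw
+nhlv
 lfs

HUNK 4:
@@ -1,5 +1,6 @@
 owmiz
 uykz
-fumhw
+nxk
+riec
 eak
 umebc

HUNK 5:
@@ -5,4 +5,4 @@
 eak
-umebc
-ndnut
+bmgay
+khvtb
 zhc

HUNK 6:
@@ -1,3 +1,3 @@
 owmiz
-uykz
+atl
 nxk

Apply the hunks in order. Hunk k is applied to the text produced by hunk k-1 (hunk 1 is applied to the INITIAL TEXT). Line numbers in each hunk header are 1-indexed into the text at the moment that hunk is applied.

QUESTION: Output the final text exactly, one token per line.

Answer: owmiz
atl
nxk
riec
eak
bmgay
khvtb
zhc
nhlv
lfs
gwtqm
evjk

Derivation:
Hunk 1: at line 6 remove [auhxx,fxmhb] add [bqtrd,jtw] -> 12 lines: owmiz uykz fumhw eak umebc ndnut qwoo bqtrd jtw lfs gwtqm evjk
Hunk 2: at line 6 remove [qwoo,bqtrd] add [zhc] -> 11 lines: owmiz uykz fumhw eak umebc ndnut zhc jtw lfs gwtqm evjk
Hunk 3: at line 7 remove [jtw] add [nhlv] -> 11 lines: owmiz uykz fumhw eak umebc ndnut zhc nhlv lfs gwtqm evjk
Hunk 4: at line 1 remove [fumhw] add [nxk,riec] -> 12 lines: owmiz uykz nxk riec eak umebc ndnut zhc nhlv lfs gwtqm evjk
Hunk 5: at line 5 remove [umebc,ndnut] add [bmgay,khvtb] -> 12 lines: owmiz uykz nxk riec eak bmgay khvtb zhc nhlv lfs gwtqm evjk
Hunk 6: at line 1 remove [uykz] add [atl] -> 12 lines: owmiz atl nxk riec eak bmgay khvtb zhc nhlv lfs gwtqm evjk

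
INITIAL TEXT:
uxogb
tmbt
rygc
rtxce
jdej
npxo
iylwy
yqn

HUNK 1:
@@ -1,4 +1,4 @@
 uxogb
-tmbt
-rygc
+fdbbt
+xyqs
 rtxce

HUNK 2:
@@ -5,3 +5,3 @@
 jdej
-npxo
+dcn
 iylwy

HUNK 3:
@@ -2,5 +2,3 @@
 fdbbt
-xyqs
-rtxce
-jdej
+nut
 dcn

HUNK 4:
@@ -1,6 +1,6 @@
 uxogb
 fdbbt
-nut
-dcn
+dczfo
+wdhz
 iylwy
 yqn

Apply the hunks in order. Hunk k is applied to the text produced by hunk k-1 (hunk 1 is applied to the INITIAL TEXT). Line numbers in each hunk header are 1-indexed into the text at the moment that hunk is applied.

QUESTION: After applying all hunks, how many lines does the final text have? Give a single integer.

Hunk 1: at line 1 remove [tmbt,rygc] add [fdbbt,xyqs] -> 8 lines: uxogb fdbbt xyqs rtxce jdej npxo iylwy yqn
Hunk 2: at line 5 remove [npxo] add [dcn] -> 8 lines: uxogb fdbbt xyqs rtxce jdej dcn iylwy yqn
Hunk 3: at line 2 remove [xyqs,rtxce,jdej] add [nut] -> 6 lines: uxogb fdbbt nut dcn iylwy yqn
Hunk 4: at line 1 remove [nut,dcn] add [dczfo,wdhz] -> 6 lines: uxogb fdbbt dczfo wdhz iylwy yqn
Final line count: 6

Answer: 6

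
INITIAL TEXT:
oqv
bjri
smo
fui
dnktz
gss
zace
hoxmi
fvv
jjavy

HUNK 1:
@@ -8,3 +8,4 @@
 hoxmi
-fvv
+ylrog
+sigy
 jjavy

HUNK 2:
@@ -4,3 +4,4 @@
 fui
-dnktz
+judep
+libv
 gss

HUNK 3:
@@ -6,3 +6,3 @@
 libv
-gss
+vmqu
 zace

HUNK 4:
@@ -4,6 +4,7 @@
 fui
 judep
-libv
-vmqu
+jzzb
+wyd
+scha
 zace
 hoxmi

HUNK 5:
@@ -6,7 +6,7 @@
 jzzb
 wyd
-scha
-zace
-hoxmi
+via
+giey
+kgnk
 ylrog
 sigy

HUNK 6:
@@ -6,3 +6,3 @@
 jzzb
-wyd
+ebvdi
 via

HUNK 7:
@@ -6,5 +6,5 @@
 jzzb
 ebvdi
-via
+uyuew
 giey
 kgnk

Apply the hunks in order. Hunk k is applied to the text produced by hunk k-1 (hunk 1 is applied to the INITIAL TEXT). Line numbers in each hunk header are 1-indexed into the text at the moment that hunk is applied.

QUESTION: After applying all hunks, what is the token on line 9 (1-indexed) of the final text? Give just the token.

Hunk 1: at line 8 remove [fvv] add [ylrog,sigy] -> 11 lines: oqv bjri smo fui dnktz gss zace hoxmi ylrog sigy jjavy
Hunk 2: at line 4 remove [dnktz] add [judep,libv] -> 12 lines: oqv bjri smo fui judep libv gss zace hoxmi ylrog sigy jjavy
Hunk 3: at line 6 remove [gss] add [vmqu] -> 12 lines: oqv bjri smo fui judep libv vmqu zace hoxmi ylrog sigy jjavy
Hunk 4: at line 4 remove [libv,vmqu] add [jzzb,wyd,scha] -> 13 lines: oqv bjri smo fui judep jzzb wyd scha zace hoxmi ylrog sigy jjavy
Hunk 5: at line 6 remove [scha,zace,hoxmi] add [via,giey,kgnk] -> 13 lines: oqv bjri smo fui judep jzzb wyd via giey kgnk ylrog sigy jjavy
Hunk 6: at line 6 remove [wyd] add [ebvdi] -> 13 lines: oqv bjri smo fui judep jzzb ebvdi via giey kgnk ylrog sigy jjavy
Hunk 7: at line 6 remove [via] add [uyuew] -> 13 lines: oqv bjri smo fui judep jzzb ebvdi uyuew giey kgnk ylrog sigy jjavy
Final line 9: giey

Answer: giey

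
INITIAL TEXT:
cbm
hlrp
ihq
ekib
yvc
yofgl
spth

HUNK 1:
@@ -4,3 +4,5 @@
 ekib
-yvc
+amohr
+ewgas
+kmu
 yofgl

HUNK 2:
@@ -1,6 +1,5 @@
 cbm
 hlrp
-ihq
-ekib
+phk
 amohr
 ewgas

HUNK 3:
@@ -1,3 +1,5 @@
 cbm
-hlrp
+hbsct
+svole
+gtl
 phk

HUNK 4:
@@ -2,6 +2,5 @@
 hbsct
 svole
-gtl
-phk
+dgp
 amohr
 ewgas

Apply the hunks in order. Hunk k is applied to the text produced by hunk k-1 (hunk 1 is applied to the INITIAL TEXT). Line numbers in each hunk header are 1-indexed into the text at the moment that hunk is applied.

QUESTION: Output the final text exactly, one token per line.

Answer: cbm
hbsct
svole
dgp
amohr
ewgas
kmu
yofgl
spth

Derivation:
Hunk 1: at line 4 remove [yvc] add [amohr,ewgas,kmu] -> 9 lines: cbm hlrp ihq ekib amohr ewgas kmu yofgl spth
Hunk 2: at line 1 remove [ihq,ekib] add [phk] -> 8 lines: cbm hlrp phk amohr ewgas kmu yofgl spth
Hunk 3: at line 1 remove [hlrp] add [hbsct,svole,gtl] -> 10 lines: cbm hbsct svole gtl phk amohr ewgas kmu yofgl spth
Hunk 4: at line 2 remove [gtl,phk] add [dgp] -> 9 lines: cbm hbsct svole dgp amohr ewgas kmu yofgl spth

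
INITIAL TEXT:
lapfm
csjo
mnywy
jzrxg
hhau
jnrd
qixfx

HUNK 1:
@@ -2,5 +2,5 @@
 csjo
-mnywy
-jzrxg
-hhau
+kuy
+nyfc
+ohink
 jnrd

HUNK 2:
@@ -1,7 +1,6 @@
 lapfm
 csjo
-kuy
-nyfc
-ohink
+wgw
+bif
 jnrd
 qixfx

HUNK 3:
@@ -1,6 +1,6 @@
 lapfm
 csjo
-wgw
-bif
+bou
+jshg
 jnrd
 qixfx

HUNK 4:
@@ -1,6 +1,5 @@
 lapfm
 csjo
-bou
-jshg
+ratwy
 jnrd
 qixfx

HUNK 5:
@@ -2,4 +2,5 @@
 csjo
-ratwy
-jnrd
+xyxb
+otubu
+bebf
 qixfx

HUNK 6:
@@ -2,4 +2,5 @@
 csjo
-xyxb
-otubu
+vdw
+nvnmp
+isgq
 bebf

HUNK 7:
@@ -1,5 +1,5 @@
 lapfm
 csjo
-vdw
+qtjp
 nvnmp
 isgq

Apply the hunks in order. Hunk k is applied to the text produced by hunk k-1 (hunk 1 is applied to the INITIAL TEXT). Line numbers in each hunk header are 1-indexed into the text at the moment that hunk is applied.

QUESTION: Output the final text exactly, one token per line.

Hunk 1: at line 2 remove [mnywy,jzrxg,hhau] add [kuy,nyfc,ohink] -> 7 lines: lapfm csjo kuy nyfc ohink jnrd qixfx
Hunk 2: at line 1 remove [kuy,nyfc,ohink] add [wgw,bif] -> 6 lines: lapfm csjo wgw bif jnrd qixfx
Hunk 3: at line 1 remove [wgw,bif] add [bou,jshg] -> 6 lines: lapfm csjo bou jshg jnrd qixfx
Hunk 4: at line 1 remove [bou,jshg] add [ratwy] -> 5 lines: lapfm csjo ratwy jnrd qixfx
Hunk 5: at line 2 remove [ratwy,jnrd] add [xyxb,otubu,bebf] -> 6 lines: lapfm csjo xyxb otubu bebf qixfx
Hunk 6: at line 2 remove [xyxb,otubu] add [vdw,nvnmp,isgq] -> 7 lines: lapfm csjo vdw nvnmp isgq bebf qixfx
Hunk 7: at line 1 remove [vdw] add [qtjp] -> 7 lines: lapfm csjo qtjp nvnmp isgq bebf qixfx

Answer: lapfm
csjo
qtjp
nvnmp
isgq
bebf
qixfx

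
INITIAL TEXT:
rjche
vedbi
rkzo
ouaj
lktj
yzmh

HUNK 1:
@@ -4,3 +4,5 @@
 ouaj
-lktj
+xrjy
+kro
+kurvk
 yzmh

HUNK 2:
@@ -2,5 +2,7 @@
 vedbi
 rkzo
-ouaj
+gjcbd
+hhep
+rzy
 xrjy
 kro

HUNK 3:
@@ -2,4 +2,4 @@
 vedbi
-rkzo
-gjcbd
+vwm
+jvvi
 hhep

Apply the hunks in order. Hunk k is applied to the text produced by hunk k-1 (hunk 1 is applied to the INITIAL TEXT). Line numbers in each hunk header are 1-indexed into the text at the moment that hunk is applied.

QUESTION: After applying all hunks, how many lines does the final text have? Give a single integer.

Hunk 1: at line 4 remove [lktj] add [xrjy,kro,kurvk] -> 8 lines: rjche vedbi rkzo ouaj xrjy kro kurvk yzmh
Hunk 2: at line 2 remove [ouaj] add [gjcbd,hhep,rzy] -> 10 lines: rjche vedbi rkzo gjcbd hhep rzy xrjy kro kurvk yzmh
Hunk 3: at line 2 remove [rkzo,gjcbd] add [vwm,jvvi] -> 10 lines: rjche vedbi vwm jvvi hhep rzy xrjy kro kurvk yzmh
Final line count: 10

Answer: 10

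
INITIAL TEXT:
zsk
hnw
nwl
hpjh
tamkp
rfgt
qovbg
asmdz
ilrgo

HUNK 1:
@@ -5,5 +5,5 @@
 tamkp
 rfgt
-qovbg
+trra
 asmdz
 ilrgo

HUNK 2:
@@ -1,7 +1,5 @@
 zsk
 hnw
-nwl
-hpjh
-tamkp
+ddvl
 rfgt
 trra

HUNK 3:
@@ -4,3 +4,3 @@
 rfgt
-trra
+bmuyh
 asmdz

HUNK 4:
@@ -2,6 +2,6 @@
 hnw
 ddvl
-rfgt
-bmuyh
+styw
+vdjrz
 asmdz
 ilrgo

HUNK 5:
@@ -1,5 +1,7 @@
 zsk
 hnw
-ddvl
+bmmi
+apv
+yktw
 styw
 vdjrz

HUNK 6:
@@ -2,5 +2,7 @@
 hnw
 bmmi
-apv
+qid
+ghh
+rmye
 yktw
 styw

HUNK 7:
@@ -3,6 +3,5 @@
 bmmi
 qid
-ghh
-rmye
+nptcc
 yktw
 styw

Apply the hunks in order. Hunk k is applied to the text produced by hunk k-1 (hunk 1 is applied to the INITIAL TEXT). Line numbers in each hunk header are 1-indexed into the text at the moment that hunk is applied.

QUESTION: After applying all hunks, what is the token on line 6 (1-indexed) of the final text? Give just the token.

Answer: yktw

Derivation:
Hunk 1: at line 5 remove [qovbg] add [trra] -> 9 lines: zsk hnw nwl hpjh tamkp rfgt trra asmdz ilrgo
Hunk 2: at line 1 remove [nwl,hpjh,tamkp] add [ddvl] -> 7 lines: zsk hnw ddvl rfgt trra asmdz ilrgo
Hunk 3: at line 4 remove [trra] add [bmuyh] -> 7 lines: zsk hnw ddvl rfgt bmuyh asmdz ilrgo
Hunk 4: at line 2 remove [rfgt,bmuyh] add [styw,vdjrz] -> 7 lines: zsk hnw ddvl styw vdjrz asmdz ilrgo
Hunk 5: at line 1 remove [ddvl] add [bmmi,apv,yktw] -> 9 lines: zsk hnw bmmi apv yktw styw vdjrz asmdz ilrgo
Hunk 6: at line 2 remove [apv] add [qid,ghh,rmye] -> 11 lines: zsk hnw bmmi qid ghh rmye yktw styw vdjrz asmdz ilrgo
Hunk 7: at line 3 remove [ghh,rmye] add [nptcc] -> 10 lines: zsk hnw bmmi qid nptcc yktw styw vdjrz asmdz ilrgo
Final line 6: yktw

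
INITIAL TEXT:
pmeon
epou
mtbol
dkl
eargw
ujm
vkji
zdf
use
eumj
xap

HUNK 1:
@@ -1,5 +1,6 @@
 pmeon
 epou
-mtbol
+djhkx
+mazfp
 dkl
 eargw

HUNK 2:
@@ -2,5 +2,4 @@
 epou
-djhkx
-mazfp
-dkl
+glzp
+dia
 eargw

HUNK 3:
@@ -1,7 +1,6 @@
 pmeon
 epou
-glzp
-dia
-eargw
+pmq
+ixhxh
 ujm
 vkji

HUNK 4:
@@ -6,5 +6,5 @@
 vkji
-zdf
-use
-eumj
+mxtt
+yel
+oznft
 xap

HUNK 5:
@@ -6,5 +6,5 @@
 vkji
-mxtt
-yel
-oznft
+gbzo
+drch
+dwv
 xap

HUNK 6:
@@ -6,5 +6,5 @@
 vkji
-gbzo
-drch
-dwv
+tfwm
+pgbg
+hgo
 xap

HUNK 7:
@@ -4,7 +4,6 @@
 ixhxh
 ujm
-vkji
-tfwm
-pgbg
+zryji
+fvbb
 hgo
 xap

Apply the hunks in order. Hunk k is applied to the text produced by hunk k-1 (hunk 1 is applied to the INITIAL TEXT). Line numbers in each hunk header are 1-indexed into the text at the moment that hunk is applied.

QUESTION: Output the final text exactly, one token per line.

Hunk 1: at line 1 remove [mtbol] add [djhkx,mazfp] -> 12 lines: pmeon epou djhkx mazfp dkl eargw ujm vkji zdf use eumj xap
Hunk 2: at line 2 remove [djhkx,mazfp,dkl] add [glzp,dia] -> 11 lines: pmeon epou glzp dia eargw ujm vkji zdf use eumj xap
Hunk 3: at line 1 remove [glzp,dia,eargw] add [pmq,ixhxh] -> 10 lines: pmeon epou pmq ixhxh ujm vkji zdf use eumj xap
Hunk 4: at line 6 remove [zdf,use,eumj] add [mxtt,yel,oznft] -> 10 lines: pmeon epou pmq ixhxh ujm vkji mxtt yel oznft xap
Hunk 5: at line 6 remove [mxtt,yel,oznft] add [gbzo,drch,dwv] -> 10 lines: pmeon epou pmq ixhxh ujm vkji gbzo drch dwv xap
Hunk 6: at line 6 remove [gbzo,drch,dwv] add [tfwm,pgbg,hgo] -> 10 lines: pmeon epou pmq ixhxh ujm vkji tfwm pgbg hgo xap
Hunk 7: at line 4 remove [vkji,tfwm,pgbg] add [zryji,fvbb] -> 9 lines: pmeon epou pmq ixhxh ujm zryji fvbb hgo xap

Answer: pmeon
epou
pmq
ixhxh
ujm
zryji
fvbb
hgo
xap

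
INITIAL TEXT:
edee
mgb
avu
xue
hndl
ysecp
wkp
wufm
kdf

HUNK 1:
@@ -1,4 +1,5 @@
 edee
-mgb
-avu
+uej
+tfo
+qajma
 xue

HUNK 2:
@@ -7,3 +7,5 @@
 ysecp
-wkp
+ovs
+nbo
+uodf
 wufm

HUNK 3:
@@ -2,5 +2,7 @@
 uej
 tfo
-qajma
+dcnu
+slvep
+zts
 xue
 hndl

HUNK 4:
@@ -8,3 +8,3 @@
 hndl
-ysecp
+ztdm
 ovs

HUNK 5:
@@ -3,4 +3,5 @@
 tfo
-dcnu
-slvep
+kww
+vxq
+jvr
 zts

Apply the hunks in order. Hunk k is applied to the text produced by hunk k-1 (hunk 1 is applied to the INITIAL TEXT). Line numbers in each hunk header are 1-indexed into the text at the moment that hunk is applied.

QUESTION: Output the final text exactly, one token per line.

Answer: edee
uej
tfo
kww
vxq
jvr
zts
xue
hndl
ztdm
ovs
nbo
uodf
wufm
kdf

Derivation:
Hunk 1: at line 1 remove [mgb,avu] add [uej,tfo,qajma] -> 10 lines: edee uej tfo qajma xue hndl ysecp wkp wufm kdf
Hunk 2: at line 7 remove [wkp] add [ovs,nbo,uodf] -> 12 lines: edee uej tfo qajma xue hndl ysecp ovs nbo uodf wufm kdf
Hunk 3: at line 2 remove [qajma] add [dcnu,slvep,zts] -> 14 lines: edee uej tfo dcnu slvep zts xue hndl ysecp ovs nbo uodf wufm kdf
Hunk 4: at line 8 remove [ysecp] add [ztdm] -> 14 lines: edee uej tfo dcnu slvep zts xue hndl ztdm ovs nbo uodf wufm kdf
Hunk 5: at line 3 remove [dcnu,slvep] add [kww,vxq,jvr] -> 15 lines: edee uej tfo kww vxq jvr zts xue hndl ztdm ovs nbo uodf wufm kdf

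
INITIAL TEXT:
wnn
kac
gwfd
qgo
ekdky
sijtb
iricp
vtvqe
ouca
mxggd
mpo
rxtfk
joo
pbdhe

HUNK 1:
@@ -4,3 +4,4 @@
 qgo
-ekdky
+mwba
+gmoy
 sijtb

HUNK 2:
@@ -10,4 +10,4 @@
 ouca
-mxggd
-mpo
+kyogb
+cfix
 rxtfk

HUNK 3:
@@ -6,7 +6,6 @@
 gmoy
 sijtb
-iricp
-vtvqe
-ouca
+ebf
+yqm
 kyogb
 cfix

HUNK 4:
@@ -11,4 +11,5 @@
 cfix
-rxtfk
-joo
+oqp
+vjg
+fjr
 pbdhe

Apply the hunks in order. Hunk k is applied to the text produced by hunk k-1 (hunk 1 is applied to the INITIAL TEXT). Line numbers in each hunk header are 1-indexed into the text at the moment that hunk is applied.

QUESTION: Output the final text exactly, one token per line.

Answer: wnn
kac
gwfd
qgo
mwba
gmoy
sijtb
ebf
yqm
kyogb
cfix
oqp
vjg
fjr
pbdhe

Derivation:
Hunk 1: at line 4 remove [ekdky] add [mwba,gmoy] -> 15 lines: wnn kac gwfd qgo mwba gmoy sijtb iricp vtvqe ouca mxggd mpo rxtfk joo pbdhe
Hunk 2: at line 10 remove [mxggd,mpo] add [kyogb,cfix] -> 15 lines: wnn kac gwfd qgo mwba gmoy sijtb iricp vtvqe ouca kyogb cfix rxtfk joo pbdhe
Hunk 3: at line 6 remove [iricp,vtvqe,ouca] add [ebf,yqm] -> 14 lines: wnn kac gwfd qgo mwba gmoy sijtb ebf yqm kyogb cfix rxtfk joo pbdhe
Hunk 4: at line 11 remove [rxtfk,joo] add [oqp,vjg,fjr] -> 15 lines: wnn kac gwfd qgo mwba gmoy sijtb ebf yqm kyogb cfix oqp vjg fjr pbdhe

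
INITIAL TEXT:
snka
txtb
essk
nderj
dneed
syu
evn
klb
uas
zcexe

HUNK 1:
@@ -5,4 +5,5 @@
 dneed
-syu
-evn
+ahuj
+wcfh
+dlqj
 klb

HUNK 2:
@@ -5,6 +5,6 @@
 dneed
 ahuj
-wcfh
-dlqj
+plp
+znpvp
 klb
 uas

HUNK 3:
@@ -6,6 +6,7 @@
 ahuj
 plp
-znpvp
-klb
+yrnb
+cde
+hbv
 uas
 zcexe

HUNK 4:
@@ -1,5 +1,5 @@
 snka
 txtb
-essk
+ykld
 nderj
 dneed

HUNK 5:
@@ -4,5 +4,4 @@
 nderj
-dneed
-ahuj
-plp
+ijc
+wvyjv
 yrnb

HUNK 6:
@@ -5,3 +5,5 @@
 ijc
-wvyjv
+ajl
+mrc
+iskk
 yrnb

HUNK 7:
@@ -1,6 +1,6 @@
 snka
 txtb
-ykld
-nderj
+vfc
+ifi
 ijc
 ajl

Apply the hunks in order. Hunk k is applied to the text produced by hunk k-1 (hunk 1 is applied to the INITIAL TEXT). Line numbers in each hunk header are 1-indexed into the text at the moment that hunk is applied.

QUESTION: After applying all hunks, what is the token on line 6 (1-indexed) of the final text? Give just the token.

Hunk 1: at line 5 remove [syu,evn] add [ahuj,wcfh,dlqj] -> 11 lines: snka txtb essk nderj dneed ahuj wcfh dlqj klb uas zcexe
Hunk 2: at line 5 remove [wcfh,dlqj] add [plp,znpvp] -> 11 lines: snka txtb essk nderj dneed ahuj plp znpvp klb uas zcexe
Hunk 3: at line 6 remove [znpvp,klb] add [yrnb,cde,hbv] -> 12 lines: snka txtb essk nderj dneed ahuj plp yrnb cde hbv uas zcexe
Hunk 4: at line 1 remove [essk] add [ykld] -> 12 lines: snka txtb ykld nderj dneed ahuj plp yrnb cde hbv uas zcexe
Hunk 5: at line 4 remove [dneed,ahuj,plp] add [ijc,wvyjv] -> 11 lines: snka txtb ykld nderj ijc wvyjv yrnb cde hbv uas zcexe
Hunk 6: at line 5 remove [wvyjv] add [ajl,mrc,iskk] -> 13 lines: snka txtb ykld nderj ijc ajl mrc iskk yrnb cde hbv uas zcexe
Hunk 7: at line 1 remove [ykld,nderj] add [vfc,ifi] -> 13 lines: snka txtb vfc ifi ijc ajl mrc iskk yrnb cde hbv uas zcexe
Final line 6: ajl

Answer: ajl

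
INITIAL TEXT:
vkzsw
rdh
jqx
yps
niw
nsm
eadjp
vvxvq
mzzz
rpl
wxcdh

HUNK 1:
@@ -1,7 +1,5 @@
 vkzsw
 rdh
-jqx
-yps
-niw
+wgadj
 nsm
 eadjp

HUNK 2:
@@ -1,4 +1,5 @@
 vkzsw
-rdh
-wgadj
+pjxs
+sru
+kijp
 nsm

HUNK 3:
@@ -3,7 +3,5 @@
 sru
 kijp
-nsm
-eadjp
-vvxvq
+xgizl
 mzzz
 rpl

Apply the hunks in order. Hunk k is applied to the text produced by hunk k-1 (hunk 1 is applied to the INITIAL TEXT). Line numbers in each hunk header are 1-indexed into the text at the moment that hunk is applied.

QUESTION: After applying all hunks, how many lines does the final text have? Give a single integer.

Answer: 8

Derivation:
Hunk 1: at line 1 remove [jqx,yps,niw] add [wgadj] -> 9 lines: vkzsw rdh wgadj nsm eadjp vvxvq mzzz rpl wxcdh
Hunk 2: at line 1 remove [rdh,wgadj] add [pjxs,sru,kijp] -> 10 lines: vkzsw pjxs sru kijp nsm eadjp vvxvq mzzz rpl wxcdh
Hunk 3: at line 3 remove [nsm,eadjp,vvxvq] add [xgizl] -> 8 lines: vkzsw pjxs sru kijp xgizl mzzz rpl wxcdh
Final line count: 8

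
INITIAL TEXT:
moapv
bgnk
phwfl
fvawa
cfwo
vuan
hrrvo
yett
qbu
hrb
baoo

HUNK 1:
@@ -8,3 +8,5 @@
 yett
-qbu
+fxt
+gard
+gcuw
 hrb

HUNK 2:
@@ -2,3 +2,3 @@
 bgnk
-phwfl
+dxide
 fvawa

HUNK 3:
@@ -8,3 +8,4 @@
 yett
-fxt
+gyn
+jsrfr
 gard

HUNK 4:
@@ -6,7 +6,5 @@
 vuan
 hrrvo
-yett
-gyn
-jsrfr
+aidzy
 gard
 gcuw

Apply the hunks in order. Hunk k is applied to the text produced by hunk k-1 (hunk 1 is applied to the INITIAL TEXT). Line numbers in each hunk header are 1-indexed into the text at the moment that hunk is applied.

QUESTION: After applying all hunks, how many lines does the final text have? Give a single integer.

Answer: 12

Derivation:
Hunk 1: at line 8 remove [qbu] add [fxt,gard,gcuw] -> 13 lines: moapv bgnk phwfl fvawa cfwo vuan hrrvo yett fxt gard gcuw hrb baoo
Hunk 2: at line 2 remove [phwfl] add [dxide] -> 13 lines: moapv bgnk dxide fvawa cfwo vuan hrrvo yett fxt gard gcuw hrb baoo
Hunk 3: at line 8 remove [fxt] add [gyn,jsrfr] -> 14 lines: moapv bgnk dxide fvawa cfwo vuan hrrvo yett gyn jsrfr gard gcuw hrb baoo
Hunk 4: at line 6 remove [yett,gyn,jsrfr] add [aidzy] -> 12 lines: moapv bgnk dxide fvawa cfwo vuan hrrvo aidzy gard gcuw hrb baoo
Final line count: 12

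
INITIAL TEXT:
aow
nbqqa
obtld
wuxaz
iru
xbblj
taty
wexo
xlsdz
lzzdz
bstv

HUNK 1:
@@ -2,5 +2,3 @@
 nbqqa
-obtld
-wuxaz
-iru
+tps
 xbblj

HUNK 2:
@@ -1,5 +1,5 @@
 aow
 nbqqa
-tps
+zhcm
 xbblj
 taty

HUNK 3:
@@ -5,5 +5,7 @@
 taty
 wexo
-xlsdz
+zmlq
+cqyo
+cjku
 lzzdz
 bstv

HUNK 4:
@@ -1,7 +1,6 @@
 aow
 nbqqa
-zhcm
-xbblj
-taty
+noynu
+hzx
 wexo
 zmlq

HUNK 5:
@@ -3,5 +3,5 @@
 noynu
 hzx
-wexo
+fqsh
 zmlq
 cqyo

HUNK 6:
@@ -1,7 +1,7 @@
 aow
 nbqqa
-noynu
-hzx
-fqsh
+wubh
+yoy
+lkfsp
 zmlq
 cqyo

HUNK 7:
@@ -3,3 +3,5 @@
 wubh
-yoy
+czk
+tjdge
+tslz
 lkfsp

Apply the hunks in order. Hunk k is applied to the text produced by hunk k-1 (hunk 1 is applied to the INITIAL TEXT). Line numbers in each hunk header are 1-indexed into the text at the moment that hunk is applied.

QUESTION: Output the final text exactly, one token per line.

Hunk 1: at line 2 remove [obtld,wuxaz,iru] add [tps] -> 9 lines: aow nbqqa tps xbblj taty wexo xlsdz lzzdz bstv
Hunk 2: at line 1 remove [tps] add [zhcm] -> 9 lines: aow nbqqa zhcm xbblj taty wexo xlsdz lzzdz bstv
Hunk 3: at line 5 remove [xlsdz] add [zmlq,cqyo,cjku] -> 11 lines: aow nbqqa zhcm xbblj taty wexo zmlq cqyo cjku lzzdz bstv
Hunk 4: at line 1 remove [zhcm,xbblj,taty] add [noynu,hzx] -> 10 lines: aow nbqqa noynu hzx wexo zmlq cqyo cjku lzzdz bstv
Hunk 5: at line 3 remove [wexo] add [fqsh] -> 10 lines: aow nbqqa noynu hzx fqsh zmlq cqyo cjku lzzdz bstv
Hunk 6: at line 1 remove [noynu,hzx,fqsh] add [wubh,yoy,lkfsp] -> 10 lines: aow nbqqa wubh yoy lkfsp zmlq cqyo cjku lzzdz bstv
Hunk 7: at line 3 remove [yoy] add [czk,tjdge,tslz] -> 12 lines: aow nbqqa wubh czk tjdge tslz lkfsp zmlq cqyo cjku lzzdz bstv

Answer: aow
nbqqa
wubh
czk
tjdge
tslz
lkfsp
zmlq
cqyo
cjku
lzzdz
bstv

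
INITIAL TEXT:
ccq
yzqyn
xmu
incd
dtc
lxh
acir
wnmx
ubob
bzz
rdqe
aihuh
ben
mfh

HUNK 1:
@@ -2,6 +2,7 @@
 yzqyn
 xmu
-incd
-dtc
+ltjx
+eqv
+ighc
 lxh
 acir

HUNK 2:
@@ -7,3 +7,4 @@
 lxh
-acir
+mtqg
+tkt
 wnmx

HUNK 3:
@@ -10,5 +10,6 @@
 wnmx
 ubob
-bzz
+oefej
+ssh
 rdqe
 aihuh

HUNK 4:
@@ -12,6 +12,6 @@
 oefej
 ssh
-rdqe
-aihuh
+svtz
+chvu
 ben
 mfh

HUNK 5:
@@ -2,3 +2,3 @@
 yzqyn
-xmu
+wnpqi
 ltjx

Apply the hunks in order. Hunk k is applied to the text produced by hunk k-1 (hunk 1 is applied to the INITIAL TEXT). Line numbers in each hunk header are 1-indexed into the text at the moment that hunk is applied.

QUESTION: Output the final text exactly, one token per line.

Hunk 1: at line 2 remove [incd,dtc] add [ltjx,eqv,ighc] -> 15 lines: ccq yzqyn xmu ltjx eqv ighc lxh acir wnmx ubob bzz rdqe aihuh ben mfh
Hunk 2: at line 7 remove [acir] add [mtqg,tkt] -> 16 lines: ccq yzqyn xmu ltjx eqv ighc lxh mtqg tkt wnmx ubob bzz rdqe aihuh ben mfh
Hunk 3: at line 10 remove [bzz] add [oefej,ssh] -> 17 lines: ccq yzqyn xmu ltjx eqv ighc lxh mtqg tkt wnmx ubob oefej ssh rdqe aihuh ben mfh
Hunk 4: at line 12 remove [rdqe,aihuh] add [svtz,chvu] -> 17 lines: ccq yzqyn xmu ltjx eqv ighc lxh mtqg tkt wnmx ubob oefej ssh svtz chvu ben mfh
Hunk 5: at line 2 remove [xmu] add [wnpqi] -> 17 lines: ccq yzqyn wnpqi ltjx eqv ighc lxh mtqg tkt wnmx ubob oefej ssh svtz chvu ben mfh

Answer: ccq
yzqyn
wnpqi
ltjx
eqv
ighc
lxh
mtqg
tkt
wnmx
ubob
oefej
ssh
svtz
chvu
ben
mfh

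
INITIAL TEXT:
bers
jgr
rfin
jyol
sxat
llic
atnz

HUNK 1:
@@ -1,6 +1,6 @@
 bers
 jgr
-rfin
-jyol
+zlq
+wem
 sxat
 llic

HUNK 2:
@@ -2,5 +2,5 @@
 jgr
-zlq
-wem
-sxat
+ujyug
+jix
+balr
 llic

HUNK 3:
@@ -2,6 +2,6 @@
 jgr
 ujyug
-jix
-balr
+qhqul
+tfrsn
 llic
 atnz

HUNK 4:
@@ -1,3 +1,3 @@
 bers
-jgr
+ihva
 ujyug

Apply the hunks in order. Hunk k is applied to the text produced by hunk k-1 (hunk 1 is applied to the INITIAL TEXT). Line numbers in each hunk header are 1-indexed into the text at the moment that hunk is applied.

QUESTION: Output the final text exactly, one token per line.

Hunk 1: at line 1 remove [rfin,jyol] add [zlq,wem] -> 7 lines: bers jgr zlq wem sxat llic atnz
Hunk 2: at line 2 remove [zlq,wem,sxat] add [ujyug,jix,balr] -> 7 lines: bers jgr ujyug jix balr llic atnz
Hunk 3: at line 2 remove [jix,balr] add [qhqul,tfrsn] -> 7 lines: bers jgr ujyug qhqul tfrsn llic atnz
Hunk 4: at line 1 remove [jgr] add [ihva] -> 7 lines: bers ihva ujyug qhqul tfrsn llic atnz

Answer: bers
ihva
ujyug
qhqul
tfrsn
llic
atnz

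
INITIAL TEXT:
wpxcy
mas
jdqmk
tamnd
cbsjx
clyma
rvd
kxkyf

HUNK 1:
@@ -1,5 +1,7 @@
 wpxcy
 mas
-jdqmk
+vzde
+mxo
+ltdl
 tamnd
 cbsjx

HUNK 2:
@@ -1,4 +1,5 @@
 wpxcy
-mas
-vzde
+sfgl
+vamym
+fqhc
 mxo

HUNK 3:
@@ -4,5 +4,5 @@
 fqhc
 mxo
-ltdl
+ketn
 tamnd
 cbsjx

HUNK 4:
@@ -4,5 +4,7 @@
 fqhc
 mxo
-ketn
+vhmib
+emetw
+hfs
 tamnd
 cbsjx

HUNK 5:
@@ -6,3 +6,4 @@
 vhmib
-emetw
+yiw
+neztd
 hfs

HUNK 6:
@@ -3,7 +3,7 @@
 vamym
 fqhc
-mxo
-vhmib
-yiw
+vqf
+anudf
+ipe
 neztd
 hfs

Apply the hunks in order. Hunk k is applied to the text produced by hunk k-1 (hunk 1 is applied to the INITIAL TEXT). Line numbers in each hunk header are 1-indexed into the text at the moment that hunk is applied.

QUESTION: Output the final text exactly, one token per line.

Hunk 1: at line 1 remove [jdqmk] add [vzde,mxo,ltdl] -> 10 lines: wpxcy mas vzde mxo ltdl tamnd cbsjx clyma rvd kxkyf
Hunk 2: at line 1 remove [mas,vzde] add [sfgl,vamym,fqhc] -> 11 lines: wpxcy sfgl vamym fqhc mxo ltdl tamnd cbsjx clyma rvd kxkyf
Hunk 3: at line 4 remove [ltdl] add [ketn] -> 11 lines: wpxcy sfgl vamym fqhc mxo ketn tamnd cbsjx clyma rvd kxkyf
Hunk 4: at line 4 remove [ketn] add [vhmib,emetw,hfs] -> 13 lines: wpxcy sfgl vamym fqhc mxo vhmib emetw hfs tamnd cbsjx clyma rvd kxkyf
Hunk 5: at line 6 remove [emetw] add [yiw,neztd] -> 14 lines: wpxcy sfgl vamym fqhc mxo vhmib yiw neztd hfs tamnd cbsjx clyma rvd kxkyf
Hunk 6: at line 3 remove [mxo,vhmib,yiw] add [vqf,anudf,ipe] -> 14 lines: wpxcy sfgl vamym fqhc vqf anudf ipe neztd hfs tamnd cbsjx clyma rvd kxkyf

Answer: wpxcy
sfgl
vamym
fqhc
vqf
anudf
ipe
neztd
hfs
tamnd
cbsjx
clyma
rvd
kxkyf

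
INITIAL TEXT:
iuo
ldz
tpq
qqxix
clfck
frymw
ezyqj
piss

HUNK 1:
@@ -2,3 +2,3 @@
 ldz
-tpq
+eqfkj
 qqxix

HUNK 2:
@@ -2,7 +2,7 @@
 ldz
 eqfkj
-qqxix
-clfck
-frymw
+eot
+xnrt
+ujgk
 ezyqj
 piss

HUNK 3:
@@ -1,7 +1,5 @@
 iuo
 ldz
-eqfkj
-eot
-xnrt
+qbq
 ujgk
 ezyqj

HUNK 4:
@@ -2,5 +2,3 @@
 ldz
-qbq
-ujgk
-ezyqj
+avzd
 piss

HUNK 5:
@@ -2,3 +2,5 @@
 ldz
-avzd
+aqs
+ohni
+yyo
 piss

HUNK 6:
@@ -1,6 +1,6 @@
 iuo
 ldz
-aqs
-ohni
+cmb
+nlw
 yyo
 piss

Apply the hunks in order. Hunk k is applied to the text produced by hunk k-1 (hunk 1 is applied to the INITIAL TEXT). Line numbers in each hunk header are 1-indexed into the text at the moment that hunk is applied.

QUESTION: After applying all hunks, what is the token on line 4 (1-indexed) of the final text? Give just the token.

Hunk 1: at line 2 remove [tpq] add [eqfkj] -> 8 lines: iuo ldz eqfkj qqxix clfck frymw ezyqj piss
Hunk 2: at line 2 remove [qqxix,clfck,frymw] add [eot,xnrt,ujgk] -> 8 lines: iuo ldz eqfkj eot xnrt ujgk ezyqj piss
Hunk 3: at line 1 remove [eqfkj,eot,xnrt] add [qbq] -> 6 lines: iuo ldz qbq ujgk ezyqj piss
Hunk 4: at line 2 remove [qbq,ujgk,ezyqj] add [avzd] -> 4 lines: iuo ldz avzd piss
Hunk 5: at line 2 remove [avzd] add [aqs,ohni,yyo] -> 6 lines: iuo ldz aqs ohni yyo piss
Hunk 6: at line 1 remove [aqs,ohni] add [cmb,nlw] -> 6 lines: iuo ldz cmb nlw yyo piss
Final line 4: nlw

Answer: nlw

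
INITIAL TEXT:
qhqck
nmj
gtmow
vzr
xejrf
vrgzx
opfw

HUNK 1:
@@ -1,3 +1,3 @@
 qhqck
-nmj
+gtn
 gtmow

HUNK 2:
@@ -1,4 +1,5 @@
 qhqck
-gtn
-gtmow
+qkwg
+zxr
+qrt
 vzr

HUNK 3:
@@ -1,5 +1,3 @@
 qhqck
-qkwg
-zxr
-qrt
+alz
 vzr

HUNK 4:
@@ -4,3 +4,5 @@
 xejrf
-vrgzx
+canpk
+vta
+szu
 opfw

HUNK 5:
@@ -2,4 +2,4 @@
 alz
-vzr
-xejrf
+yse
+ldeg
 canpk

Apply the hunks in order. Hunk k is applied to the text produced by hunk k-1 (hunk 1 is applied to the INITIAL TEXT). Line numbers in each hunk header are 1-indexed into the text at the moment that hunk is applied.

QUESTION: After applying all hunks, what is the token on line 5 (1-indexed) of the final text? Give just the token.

Answer: canpk

Derivation:
Hunk 1: at line 1 remove [nmj] add [gtn] -> 7 lines: qhqck gtn gtmow vzr xejrf vrgzx opfw
Hunk 2: at line 1 remove [gtn,gtmow] add [qkwg,zxr,qrt] -> 8 lines: qhqck qkwg zxr qrt vzr xejrf vrgzx opfw
Hunk 3: at line 1 remove [qkwg,zxr,qrt] add [alz] -> 6 lines: qhqck alz vzr xejrf vrgzx opfw
Hunk 4: at line 4 remove [vrgzx] add [canpk,vta,szu] -> 8 lines: qhqck alz vzr xejrf canpk vta szu opfw
Hunk 5: at line 2 remove [vzr,xejrf] add [yse,ldeg] -> 8 lines: qhqck alz yse ldeg canpk vta szu opfw
Final line 5: canpk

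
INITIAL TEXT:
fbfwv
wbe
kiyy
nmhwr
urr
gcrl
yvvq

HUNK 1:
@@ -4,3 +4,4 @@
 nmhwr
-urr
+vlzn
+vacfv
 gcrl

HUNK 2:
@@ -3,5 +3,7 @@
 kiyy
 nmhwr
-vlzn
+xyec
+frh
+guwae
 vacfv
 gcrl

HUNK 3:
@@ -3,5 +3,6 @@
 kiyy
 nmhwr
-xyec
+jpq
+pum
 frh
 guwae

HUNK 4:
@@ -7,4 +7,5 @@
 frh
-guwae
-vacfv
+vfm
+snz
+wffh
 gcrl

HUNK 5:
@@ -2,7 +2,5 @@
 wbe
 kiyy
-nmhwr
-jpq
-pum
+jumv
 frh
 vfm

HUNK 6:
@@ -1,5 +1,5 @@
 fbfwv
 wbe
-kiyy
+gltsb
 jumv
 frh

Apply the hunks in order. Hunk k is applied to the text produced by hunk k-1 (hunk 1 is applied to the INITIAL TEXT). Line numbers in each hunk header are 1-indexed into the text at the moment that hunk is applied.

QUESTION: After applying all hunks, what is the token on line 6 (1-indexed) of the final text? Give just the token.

Hunk 1: at line 4 remove [urr] add [vlzn,vacfv] -> 8 lines: fbfwv wbe kiyy nmhwr vlzn vacfv gcrl yvvq
Hunk 2: at line 3 remove [vlzn] add [xyec,frh,guwae] -> 10 lines: fbfwv wbe kiyy nmhwr xyec frh guwae vacfv gcrl yvvq
Hunk 3: at line 3 remove [xyec] add [jpq,pum] -> 11 lines: fbfwv wbe kiyy nmhwr jpq pum frh guwae vacfv gcrl yvvq
Hunk 4: at line 7 remove [guwae,vacfv] add [vfm,snz,wffh] -> 12 lines: fbfwv wbe kiyy nmhwr jpq pum frh vfm snz wffh gcrl yvvq
Hunk 5: at line 2 remove [nmhwr,jpq,pum] add [jumv] -> 10 lines: fbfwv wbe kiyy jumv frh vfm snz wffh gcrl yvvq
Hunk 6: at line 1 remove [kiyy] add [gltsb] -> 10 lines: fbfwv wbe gltsb jumv frh vfm snz wffh gcrl yvvq
Final line 6: vfm

Answer: vfm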